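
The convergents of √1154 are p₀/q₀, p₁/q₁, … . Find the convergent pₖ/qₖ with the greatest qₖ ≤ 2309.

77351/2277

√1154 = [33; 1, 32, 1, 66, …] (period length 4).
Convergents:
  p_0/q_0 = 33/1
  p_1/q_1 = 34/1
  p_2/q_2 = 1121/33
  p_3/q_3 = 1155/34
  p_4/q_4 = 77351/2277
  p_5/q_5 = 78506/2311
q_4 = 2277 ≤ 2309 < 2311 = q_5, so the answer is 77351/2277.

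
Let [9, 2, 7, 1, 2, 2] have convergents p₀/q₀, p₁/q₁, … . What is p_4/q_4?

Using pₖ = aₖpₖ₋₁ + pₖ₋₂, qₖ = aₖqₖ₋₁ + qₖ₋₂ (with p₋₁=1, p₋₂=0, q₋₁=0, q₋₂=1):
  k=0: a=9, p=9, q=1
  k=1: a=2, p=19, q=2
  k=2: a=7, p=142, q=15
  k=3: a=1, p=161, q=17
  k=4: a=2, p=464, q=49

464/49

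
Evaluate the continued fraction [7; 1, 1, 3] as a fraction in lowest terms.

53/7

Fold from the inside: start with 3/1.
  1 + 1/3 = 4/3
  1 + 3/4 = 7/4
  7 + 4/7 = 53/7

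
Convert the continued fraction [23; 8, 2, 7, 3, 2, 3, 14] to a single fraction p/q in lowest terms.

Fold from the inside: start with 14/1.
  3 + 1/14 = 43/14
  2 + 14/43 = 100/43
  3 + 43/100 = 343/100
  7 + 100/343 = 2501/343
  2 + 343/2501 = 5345/2501
  8 + 2501/5345 = 45261/5345
  23 + 5345/45261 = 1046348/45261

1046348/45261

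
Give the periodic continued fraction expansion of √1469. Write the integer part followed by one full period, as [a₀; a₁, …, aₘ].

a₀ = ⌊√1469⌋ = 38.
With m₀=0, d₀=1 and mₖ₊₁ = dₖaₖ − mₖ, dₖ₊₁ = (n − mₖ₊₁²)/dₖ, aₖ₊₁ = ⌊(a₀+mₖ₊₁)/dₖ₊₁⌋:
  k=1: m=38, d=25, a=3
  k=2: m=37, d=4, a=18
  k=3: m=35, d=61, a=1
  k=4: m=26, d=13, a=4
  k=5: m=26, d=61, a=1
  k=6: m=35, d=4, a=18
  k=7: m=37, d=25, a=3
  k=8: m=38, d=1, a=76
d=1 and a=2a₀=76 at k=8, so the next step gives (m, d) = (38, 25) again — its k=1 value — and the period has length 8.

[38; 3, 18, 1, 4, 1, 18, 3, 76]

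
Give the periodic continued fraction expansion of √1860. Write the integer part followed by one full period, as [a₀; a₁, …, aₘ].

a₀ = ⌊√1860⌋ = 43.

[43; 7, 1, 4, 1, 7, 86]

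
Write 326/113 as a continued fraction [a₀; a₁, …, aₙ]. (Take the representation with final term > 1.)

326 = 2*113 + 100
113 = 1*100 + 13
100 = 7*13 + 9
13 = 1*9 + 4
9 = 2*4 + 1
4 = 4*1 + 0  (stop)
So 326/113 = [2; 1, 7, 1, 2, 4].

[2; 1, 7, 1, 2, 4]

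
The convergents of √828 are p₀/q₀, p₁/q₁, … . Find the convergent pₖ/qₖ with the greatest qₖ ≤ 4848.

66499/2311

√828 = [28; 1, 3, 2, 3, 1, 56, …] (period length 6).
Convergents:
  p_0/q_0 = 28/1
  p_1/q_1 = 29/1
  p_2/q_2 = 115/4
  p_3/q_3 = 259/9
  p_4/q_4 = 892/31
  p_5/q_5 = 1151/40
  p_6/q_6 = 65348/2271
  p_7/q_7 = 66499/2311
  p_8/q_8 = 264845/9204
q_7 = 2311 ≤ 4848 < 9204 = q_8, so the answer is 66499/2311.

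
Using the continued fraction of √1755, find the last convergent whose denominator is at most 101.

√1755 = [41; 1, 8, 3, 8, 1, 82, …] (period length 6).
Convergents:
  p_0/q_0 = 41/1
  p_1/q_1 = 42/1
  p_2/q_2 = 377/9
  p_3/q_3 = 1173/28
  p_4/q_4 = 9761/233
q_3 = 28 ≤ 101 < 233 = q_4, so the answer is 1173/28.

1173/28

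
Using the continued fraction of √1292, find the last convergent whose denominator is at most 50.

√1292 = [35; 1, 16, 1, 70, …] (period length 4).
Convergents:
  p_0/q_0 = 35/1
  p_1/q_1 = 36/1
  p_2/q_2 = 611/17
  p_3/q_3 = 647/18
  p_4/q_4 = 45901/1277
q_3 = 18 ≤ 50 < 1277 = q_4, so the answer is 647/18.

647/18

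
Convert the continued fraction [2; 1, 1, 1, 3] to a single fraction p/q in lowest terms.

Using pₖ = aₖpₖ₋₁ + pₖ₋₂ and qₖ = aₖqₖ₋₁ + qₖ₋₂:
  k=0: a=2, p=2, q=1
  k=1: a=1, p=3, q=1
  k=2: a=1, p=5, q=2
  k=3: a=1, p=8, q=3
  k=4: a=3, p=29, q=11

29/11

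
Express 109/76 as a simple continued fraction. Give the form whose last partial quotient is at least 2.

[1; 2, 3, 3, 3]

109 = 1*76 + 33
76 = 2*33 + 10
33 = 3*10 + 3
10 = 3*3 + 1
3 = 3*1 + 0  (stop)
So 109/76 = [1; 2, 3, 3, 3].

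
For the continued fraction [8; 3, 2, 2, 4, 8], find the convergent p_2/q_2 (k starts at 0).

Using pₖ = aₖpₖ₋₁ + pₖ₋₂, qₖ = aₖqₖ₋₁ + qₖ₋₂ (with p₋₁=1, p₋₂=0, q₋₁=0, q₋₂=1):
  k=0: a=8, p=8, q=1
  k=1: a=3, p=25, q=3
  k=2: a=2, p=58, q=7

58/7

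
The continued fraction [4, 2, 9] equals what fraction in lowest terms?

85/19

Fold from the inside: start with 9/1.
  2 + 1/9 = 19/9
  4 + 9/19 = 85/19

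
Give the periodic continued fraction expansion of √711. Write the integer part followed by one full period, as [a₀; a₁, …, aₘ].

[26; 1, 1, 1, 52]

a₀ = ⌊√711⌋ = 26.
With m₀=0, d₀=1 and mₖ₊₁ = dₖaₖ − mₖ, dₖ₊₁ = (n − mₖ₊₁²)/dₖ, aₖ₊₁ = ⌊(a₀+mₖ₊₁)/dₖ₊₁⌋:
  k=1: m=26, d=35, a=1
  k=2: m=9, d=18, a=1
  k=3: m=9, d=35, a=1
  k=4: m=26, d=1, a=52
d=1 and a=2a₀=52 at k=4, so the next step gives (m, d) = (26, 35) again — its k=1 value — and the period has length 4.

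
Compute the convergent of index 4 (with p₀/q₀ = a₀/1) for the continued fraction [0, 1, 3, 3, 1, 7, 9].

Using pₖ = aₖpₖ₋₁ + pₖ₋₂, qₖ = aₖqₖ₋₁ + qₖ₋₂ (with p₋₁=1, p₋₂=0, q₋₁=0, q₋₂=1):
  k=0: a=0, p=0, q=1
  k=1: a=1, p=1, q=1
  k=2: a=3, p=3, q=4
  k=3: a=3, p=10, q=13
  k=4: a=1, p=13, q=17

13/17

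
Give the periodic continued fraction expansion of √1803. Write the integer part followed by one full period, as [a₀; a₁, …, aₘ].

a₀ = ⌊√1803⌋ = 42.
With m₀=0, d₀=1 and mₖ₊₁ = dₖaₖ − mₖ, dₖ₊₁ = (n − mₖ₊₁²)/dₖ, aₖ₊₁ = ⌊(a₀+mₖ₊₁)/dₖ₊₁⌋:
  k=1: m=42, d=39, a=2
  k=2: m=36, d=13, a=6
  k=3: m=42, d=3, a=28
  k=4: m=42, d=13, a=6
  k=5: m=36, d=39, a=2
  k=6: m=42, d=1, a=84
d=1 and a=2a₀=84 at k=6, so the next step gives (m, d) = (42, 39) again — its k=1 value — and the period has length 6.

[42; 2, 6, 28, 6, 2, 84]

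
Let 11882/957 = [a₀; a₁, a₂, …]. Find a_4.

11882 = 12·957 + 398   →  a_0 = 12
957 = 2·398 + 161   →  a_1 = 2
398 = 2·161 + 76   →  a_2 = 2
161 = 2·76 + 9   →  a_3 = 2
76 = 8·9 + 4   →  a_4 = 8

8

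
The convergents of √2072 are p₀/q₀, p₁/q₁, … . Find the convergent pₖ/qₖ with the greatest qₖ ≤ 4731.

√2072 = [45; 1, 1, 12, 1, 1, 90, …] (period length 6).
Convergents:
  p_0/q_0 = 45/1
  p_1/q_1 = 46/1
  p_2/q_2 = 91/2
  p_3/q_3 = 1138/25
  p_4/q_4 = 1229/27
  p_5/q_5 = 2367/52
  p_6/q_6 = 214259/4707
  p_7/q_7 = 216626/4759
q_6 = 4707 ≤ 4731 < 4759 = q_7, so the answer is 214259/4707.

214259/4707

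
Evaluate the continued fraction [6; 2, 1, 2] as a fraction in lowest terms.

51/8

Using pₖ = aₖpₖ₋₁ + pₖ₋₂ and qₖ = aₖqₖ₋₁ + qₖ₋₂:
  k=0: a=6, p=6, q=1
  k=1: a=2, p=13, q=2
  k=2: a=1, p=19, q=3
  k=3: a=2, p=51, q=8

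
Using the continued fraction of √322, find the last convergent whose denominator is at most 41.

323/18

√322 = [17; 1, 16, 1, 34, …] (period length 4).
Convergents:
  p_0/q_0 = 17/1
  p_1/q_1 = 18/1
  p_2/q_2 = 305/17
  p_3/q_3 = 323/18
  p_4/q_4 = 11287/629
q_3 = 18 ≤ 41 < 629 = q_4, so the answer is 323/18.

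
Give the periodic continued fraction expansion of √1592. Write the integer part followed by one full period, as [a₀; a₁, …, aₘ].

a₀ = ⌊√1592⌋ = 39.
With m₀=0, d₀=1 and mₖ₊₁ = dₖaₖ − mₖ, dₖ₊₁ = (n − mₖ₊₁²)/dₖ, aₖ₊₁ = ⌊(a₀+mₖ₊₁)/dₖ₊₁⌋:
  k=1: m=39, d=71, a=1
  k=2: m=32, d=8, a=8
  k=3: m=32, d=71, a=1
  k=4: m=39, d=1, a=78
d=1 and a=2a₀=78 at k=4, so the next step gives (m, d) = (39, 71) again — its k=1 value — and the period has length 4.

[39; 1, 8, 1, 78]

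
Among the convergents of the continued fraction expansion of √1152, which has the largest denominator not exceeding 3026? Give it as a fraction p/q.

39202/1155

√1152 = [33; 1, 15, 1, 66, …] (period length 4).
Convergents:
  p_0/q_0 = 33/1
  p_1/q_1 = 34/1
  p_2/q_2 = 543/16
  p_3/q_3 = 577/17
  p_4/q_4 = 38625/1138
  p_5/q_5 = 39202/1155
  p_6/q_6 = 626655/18463
q_5 = 1155 ≤ 3026 < 18463 = q_6, so the answer is 39202/1155.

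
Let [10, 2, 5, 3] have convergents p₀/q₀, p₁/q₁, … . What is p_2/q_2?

Using pₖ = aₖpₖ₋₁ + pₖ₋₂, qₖ = aₖqₖ₋₁ + qₖ₋₂ (with p₋₁=1, p₋₂=0, q₋₁=0, q₋₂=1):
  k=0: a=10, p=10, q=1
  k=1: a=2, p=21, q=2
  k=2: a=5, p=115, q=11

115/11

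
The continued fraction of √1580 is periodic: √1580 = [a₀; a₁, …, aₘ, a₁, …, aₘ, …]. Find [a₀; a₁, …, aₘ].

a₀ = ⌊√1580⌋ = 39.
With m₀=0, d₀=1 and mₖ₊₁ = dₖaₖ − mₖ, dₖ₊₁ = (n − mₖ₊₁²)/dₖ, aₖ₊₁ = ⌊(a₀+mₖ₊₁)/dₖ₊₁⌋:
  k=1: m=39, d=59, a=1
  k=2: m=20, d=20, a=2
  k=3: m=20, d=59, a=1
  k=4: m=39, d=1, a=78
d=1 and a=2a₀=78 at k=4, so the next step gives (m, d) = (39, 59) again — its k=1 value — and the period has length 4.

[39; 1, 2, 1, 78]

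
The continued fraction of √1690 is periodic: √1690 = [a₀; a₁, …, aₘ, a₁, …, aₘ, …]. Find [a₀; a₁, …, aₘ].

a₀ = ⌊√1690⌋ = 41.

[41; 9, 8, 9, 82]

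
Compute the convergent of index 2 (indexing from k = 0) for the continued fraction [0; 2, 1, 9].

1/3

Using pₖ = aₖpₖ₋₁ + pₖ₋₂, qₖ = aₖqₖ₋₁ + qₖ₋₂ (with p₋₁=1, p₋₂=0, q₋₁=0, q₋₂=1):
  k=0: a=0, p=0, q=1
  k=1: a=2, p=1, q=2
  k=2: a=1, p=1, q=3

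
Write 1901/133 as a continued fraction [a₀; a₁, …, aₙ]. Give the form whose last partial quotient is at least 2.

1901 = 14×133 + 39
133 = 3×39 + 16
39 = 2×16 + 7
16 = 2×7 + 2
7 = 3×2 + 1
2 = 2×1 + 0  (stop)
So 1901/133 = [14; 3, 2, 2, 3, 2].

[14; 3, 2, 2, 3, 2]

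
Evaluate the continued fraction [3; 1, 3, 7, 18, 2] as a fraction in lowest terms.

4063/1081

Fold from the inside: start with 2/1.
  18 + 1/2 = 37/2
  7 + 2/37 = 261/37
  3 + 37/261 = 820/261
  1 + 261/820 = 1081/820
  3 + 820/1081 = 4063/1081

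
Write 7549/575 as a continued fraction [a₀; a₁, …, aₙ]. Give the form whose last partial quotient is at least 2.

[13; 7, 1, 3, 2, 1, 5]

7549 = 13·575 + 74
575 = 7·74 + 57
74 = 1·57 + 17
57 = 3·17 + 6
17 = 2·6 + 5
6 = 1·5 + 1
5 = 5·1 + 0  (stop)
So 7549/575 = [13; 7, 1, 3, 2, 1, 5].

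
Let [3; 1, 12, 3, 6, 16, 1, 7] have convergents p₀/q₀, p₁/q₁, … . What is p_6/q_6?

17038/4341

Using pₖ = aₖpₖ₋₁ + pₖ₋₂, qₖ = aₖqₖ₋₁ + qₖ₋₂ (with p₋₁=1, p₋₂=0, q₋₁=0, q₋₂=1):
  k=0: a=3, p=3, q=1
  k=1: a=1, p=4, q=1
  k=2: a=12, p=51, q=13
  k=3: a=3, p=157, q=40
  k=4: a=6, p=993, q=253
  k=5: a=16, p=16045, q=4088
  k=6: a=1, p=17038, q=4341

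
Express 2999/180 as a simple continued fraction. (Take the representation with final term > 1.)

2999 = 16·180 + 119
180 = 1·119 + 61
119 = 1·61 + 58
61 = 1·58 + 3
58 = 19·3 + 1
3 = 3·1 + 0  (stop)
So 2999/180 = [16; 1, 1, 1, 19, 3].

[16; 1, 1, 1, 19, 3]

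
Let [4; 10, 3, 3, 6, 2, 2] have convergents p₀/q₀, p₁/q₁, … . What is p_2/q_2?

127/31

Using pₖ = aₖpₖ₋₁ + pₖ₋₂, qₖ = aₖqₖ₋₁ + qₖ₋₂ (with p₋₁=1, p₋₂=0, q₋₁=0, q₋₂=1):
  k=0: a=4, p=4, q=1
  k=1: a=10, p=41, q=10
  k=2: a=3, p=127, q=31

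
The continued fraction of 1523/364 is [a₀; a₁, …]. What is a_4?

1523 = 4·364 + 67   →  a_0 = 4
364 = 5·67 + 29   →  a_1 = 5
67 = 2·29 + 9   →  a_2 = 2
29 = 3·9 + 2   →  a_3 = 3
9 = 4·2 + 1   →  a_4 = 4

4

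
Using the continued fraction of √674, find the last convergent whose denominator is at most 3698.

35074/1351

√674 = [25; 1, 24, 1, 50, …] (period length 4).
Convergents:
  p_0/q_0 = 25/1
  p_1/q_1 = 26/1
  p_2/q_2 = 649/25
  p_3/q_3 = 675/26
  p_4/q_4 = 34399/1325
  p_5/q_5 = 35074/1351
  p_6/q_6 = 876175/33749
q_5 = 1351 ≤ 3698 < 33749 = q_6, so the answer is 35074/1351.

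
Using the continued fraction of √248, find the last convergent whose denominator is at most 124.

√248 = [15; 1, 2, 1, 30, …] (period length 4).
Convergents:
  p_0/q_0 = 15/1
  p_1/q_1 = 16/1
  p_2/q_2 = 47/3
  p_3/q_3 = 63/4
  p_4/q_4 = 1937/123
  p_5/q_5 = 2000/127
q_4 = 123 ≤ 124 < 127 = q_5, so the answer is 1937/123.

1937/123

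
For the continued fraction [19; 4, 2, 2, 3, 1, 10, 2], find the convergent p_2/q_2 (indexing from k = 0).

173/9

Using pₖ = aₖpₖ₋₁ + pₖ₋₂, qₖ = aₖqₖ₋₁ + qₖ₋₂ (with p₋₁=1, p₋₂=0, q₋₁=0, q₋₂=1):
  k=0: a=19, p=19, q=1
  k=1: a=4, p=77, q=4
  k=2: a=2, p=173, q=9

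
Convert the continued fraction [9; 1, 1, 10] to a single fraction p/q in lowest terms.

200/21

Fold from the inside: start with 10/1.
  1 + 1/10 = 11/10
  1 + 10/11 = 21/11
  9 + 11/21 = 200/21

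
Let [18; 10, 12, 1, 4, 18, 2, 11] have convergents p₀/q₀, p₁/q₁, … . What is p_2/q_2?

2190/121

Using pₖ = aₖpₖ₋₁ + pₖ₋₂, qₖ = aₖqₖ₋₁ + qₖ₋₂ (with p₋₁=1, p₋₂=0, q₋₁=0, q₋₂=1):
  k=0: a=18, p=18, q=1
  k=1: a=10, p=181, q=10
  k=2: a=12, p=2190, q=121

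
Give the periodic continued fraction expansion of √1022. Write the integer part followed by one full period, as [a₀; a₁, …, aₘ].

[31; 1, 30, 1, 62]

a₀ = ⌊√1022⌋ = 31.
With m₀=0, d₀=1 and mₖ₊₁ = dₖaₖ − mₖ, dₖ₊₁ = (n − mₖ₊₁²)/dₖ, aₖ₊₁ = ⌊(a₀+mₖ₊₁)/dₖ₊₁⌋:
  k=1: m=31, d=61, a=1
  k=2: m=30, d=2, a=30
  k=3: m=30, d=61, a=1
  k=4: m=31, d=1, a=62
d=1 and a=2a₀=62 at k=4, so the next step gives (m, d) = (31, 61) again — its k=1 value — and the period has length 4.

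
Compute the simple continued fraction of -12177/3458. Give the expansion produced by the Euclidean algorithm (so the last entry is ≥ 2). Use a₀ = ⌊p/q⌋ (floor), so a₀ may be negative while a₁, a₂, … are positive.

[-4; 2, 11, 5, 2, 13]

-12177 = -4*3458 + 1655
3458 = 2*1655 + 148
1655 = 11*148 + 27
148 = 5*27 + 13
27 = 2*13 + 1
13 = 13*1 + 0  (stop)
So -12177/3458 = [-4; 2, 11, 5, 2, 13].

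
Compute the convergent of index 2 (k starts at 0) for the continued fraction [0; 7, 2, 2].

Using pₖ = aₖpₖ₋₁ + pₖ₋₂, qₖ = aₖqₖ₋₁ + qₖ₋₂ (with p₋₁=1, p₋₂=0, q₋₁=0, q₋₂=1):
  k=0: a=0, p=0, q=1
  k=1: a=7, p=1, q=7
  k=2: a=2, p=2, q=15

2/15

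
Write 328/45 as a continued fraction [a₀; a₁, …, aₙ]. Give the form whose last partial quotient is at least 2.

328 = 7·45 + 13
45 = 3·13 + 6
13 = 2·6 + 1
6 = 6·1 + 0  (stop)
So 328/45 = [7; 3, 2, 6].

[7; 3, 2, 6]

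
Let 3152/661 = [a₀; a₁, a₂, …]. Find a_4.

3152 = 4·661 + 508   →  a_0 = 4
661 = 1·508 + 153   →  a_1 = 1
508 = 3·153 + 49   →  a_2 = 3
153 = 3·49 + 6   →  a_3 = 3
49 = 8·6 + 1   →  a_4 = 8

8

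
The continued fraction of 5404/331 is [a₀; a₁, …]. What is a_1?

3

5404 = 16·331 + 108   →  a_0 = 16
331 = 3·108 + 7   →  a_1 = 3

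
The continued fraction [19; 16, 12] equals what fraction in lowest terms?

3679/193

Fold from the inside: start with 12/1.
  16 + 1/12 = 193/12
  19 + 12/193 = 3679/193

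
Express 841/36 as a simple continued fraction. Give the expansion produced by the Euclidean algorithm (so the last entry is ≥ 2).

841 = 23·36 + 13
36 = 2·13 + 10
13 = 1·10 + 3
10 = 3·3 + 1
3 = 3·1 + 0  (stop)
So 841/36 = [23; 2, 1, 3, 3].

[23; 2, 1, 3, 3]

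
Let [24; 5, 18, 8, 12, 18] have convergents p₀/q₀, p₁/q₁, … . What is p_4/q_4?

215046/8887

Using pₖ = aₖpₖ₋₁ + pₖ₋₂, qₖ = aₖqₖ₋₁ + qₖ₋₂ (with p₋₁=1, p₋₂=0, q₋₁=0, q₋₂=1):
  k=0: a=24, p=24, q=1
  k=1: a=5, p=121, q=5
  k=2: a=18, p=2202, q=91
  k=3: a=8, p=17737, q=733
  k=4: a=12, p=215046, q=8887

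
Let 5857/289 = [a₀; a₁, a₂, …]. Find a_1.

3

5857 = 20·289 + 77   →  a_0 = 20
289 = 3·77 + 58   →  a_1 = 3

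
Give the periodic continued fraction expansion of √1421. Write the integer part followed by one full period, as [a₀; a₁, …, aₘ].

[37; 1, 2, 3, 2, 3, 2, 1, 74]

a₀ = ⌊√1421⌋ = 37.
With m₀=0, d₀=1 and mₖ₊₁ = dₖaₖ − mₖ, dₖ₊₁ = (n − mₖ₊₁²)/dₖ, aₖ₊₁ = ⌊(a₀+mₖ₊₁)/dₖ₊₁⌋:
  k=1: m=37, d=52, a=1
  k=2: m=15, d=23, a=2
  k=3: m=31, d=20, a=3
  k=4: m=29, d=29, a=2
  k=5: m=29, d=20, a=3
  k=6: m=31, d=23, a=2
  k=7: m=15, d=52, a=1
  k=8: m=37, d=1, a=74
d=1 and a=2a₀=74 at k=8, so the next step gives (m, d) = (37, 52) again — its k=1 value — and the period has length 8.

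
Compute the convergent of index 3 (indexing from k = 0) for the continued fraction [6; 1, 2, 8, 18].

Using pₖ = aₖpₖ₋₁ + pₖ₋₂, qₖ = aₖqₖ₋₁ + qₖ₋₂ (with p₋₁=1, p₋₂=0, q₋₁=0, q₋₂=1):
  k=0: a=6, p=6, q=1
  k=1: a=1, p=7, q=1
  k=2: a=2, p=20, q=3
  k=3: a=8, p=167, q=25

167/25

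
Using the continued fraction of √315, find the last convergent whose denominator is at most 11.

√315 = [17; 1, 2, 1, 34, …] (period length 4).
Convergents:
  p_0/q_0 = 17/1
  p_1/q_1 = 18/1
  p_2/q_2 = 53/3
  p_3/q_3 = 71/4
  p_4/q_4 = 2467/139
q_3 = 4 ≤ 11 < 139 = q_4, so the answer is 71/4.

71/4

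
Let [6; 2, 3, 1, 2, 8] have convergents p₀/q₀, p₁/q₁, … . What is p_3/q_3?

Using pₖ = aₖpₖ₋₁ + pₖ₋₂, qₖ = aₖqₖ₋₁ + qₖ₋₂ (with p₋₁=1, p₋₂=0, q₋₁=0, q₋₂=1):
  k=0: a=6, p=6, q=1
  k=1: a=2, p=13, q=2
  k=2: a=3, p=45, q=7
  k=3: a=1, p=58, q=9

58/9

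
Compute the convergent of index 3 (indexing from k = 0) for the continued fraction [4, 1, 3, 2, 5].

Using pₖ = aₖpₖ₋₁ + pₖ₋₂, qₖ = aₖqₖ₋₁ + qₖ₋₂ (with p₋₁=1, p₋₂=0, q₋₁=0, q₋₂=1):
  k=0: a=4, p=4, q=1
  k=1: a=1, p=5, q=1
  k=2: a=3, p=19, q=4
  k=3: a=2, p=43, q=9

43/9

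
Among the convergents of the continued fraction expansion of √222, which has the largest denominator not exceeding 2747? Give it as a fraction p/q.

39946/2681

√222 = [14; 1, 8, 1, 28, …] (period length 4).
Convergents:
  p_0/q_0 = 14/1
  p_1/q_1 = 15/1
  p_2/q_2 = 134/9
  p_3/q_3 = 149/10
  p_4/q_4 = 4306/289
  p_5/q_5 = 4455/299
  p_6/q_6 = 39946/2681
  p_7/q_7 = 44401/2980
q_6 = 2681 ≤ 2747 < 2980 = q_7, so the answer is 39946/2681.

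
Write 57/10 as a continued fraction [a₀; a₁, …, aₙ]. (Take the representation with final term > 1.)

[5; 1, 2, 3]

57 = 5*10 + 7
10 = 1*7 + 3
7 = 2*3 + 1
3 = 3*1 + 0  (stop)
So 57/10 = [5; 1, 2, 3].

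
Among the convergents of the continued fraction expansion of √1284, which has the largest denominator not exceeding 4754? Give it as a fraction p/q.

√1284 = [35; 1, 4, 1, 70, …] (period length 4).
Convergents:
  p_0/q_0 = 35/1
  p_1/q_1 = 36/1
  p_2/q_2 = 179/5
  p_3/q_3 = 215/6
  p_4/q_4 = 15229/425
  p_5/q_5 = 15444/431
  p_6/q_6 = 77005/2149
  p_7/q_7 = 92449/2580
  p_8/q_8 = 6548435/182749
q_7 = 2580 ≤ 4754 < 182749 = q_8, so the answer is 92449/2580.

92449/2580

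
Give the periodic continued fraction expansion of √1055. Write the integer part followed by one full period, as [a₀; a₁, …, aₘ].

[32; 2, 12, 2, 64]

a₀ = ⌊√1055⌋ = 32.
With m₀=0, d₀=1 and mₖ₊₁ = dₖaₖ − mₖ, dₖ₊₁ = (n − mₖ₊₁²)/dₖ, aₖ₊₁ = ⌊(a₀+mₖ₊₁)/dₖ₊₁⌋:
  k=1: m=32, d=31, a=2
  k=2: m=30, d=5, a=12
  k=3: m=30, d=31, a=2
  k=4: m=32, d=1, a=64
d=1 and a=2a₀=64 at k=4, so the next step gives (m, d) = (32, 31) again — its k=1 value — and the period has length 4.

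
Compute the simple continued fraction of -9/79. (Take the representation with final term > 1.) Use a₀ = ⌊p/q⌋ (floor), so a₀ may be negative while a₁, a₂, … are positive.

[-1; 1, 7, 1, 3, 2]

-9 = -1·79 + 70
79 = 1·70 + 9
70 = 7·9 + 7
9 = 1·7 + 2
7 = 3·2 + 1
2 = 2·1 + 0  (stop)
So -9/79 = [-1; 1, 7, 1, 3, 2].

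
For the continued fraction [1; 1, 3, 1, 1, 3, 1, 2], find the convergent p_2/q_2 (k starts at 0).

7/4

Using pₖ = aₖpₖ₋₁ + pₖ₋₂, qₖ = aₖqₖ₋₁ + qₖ₋₂ (with p₋₁=1, p₋₂=0, q₋₁=0, q₋₂=1):
  k=0: a=1, p=1, q=1
  k=1: a=1, p=2, q=1
  k=2: a=3, p=7, q=4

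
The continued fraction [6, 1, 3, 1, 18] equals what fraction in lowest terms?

Fold from the inside: start with 18/1.
  1 + 1/18 = 19/18
  3 + 18/19 = 75/19
  1 + 19/75 = 94/75
  6 + 75/94 = 639/94

639/94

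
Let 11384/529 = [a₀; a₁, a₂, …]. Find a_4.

11384 = 21·529 + 275   →  a_0 = 21
529 = 1·275 + 254   →  a_1 = 1
275 = 1·254 + 21   →  a_2 = 1
254 = 12·21 + 2   →  a_3 = 12
21 = 10·2 + 1   →  a_4 = 10

10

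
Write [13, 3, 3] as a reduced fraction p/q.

133/10

Fold from the inside: start with 3/1.
  3 + 1/3 = 10/3
  13 + 3/10 = 133/10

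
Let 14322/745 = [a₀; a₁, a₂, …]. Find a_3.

5

14322 = 19·745 + 167   →  a_0 = 19
745 = 4·167 + 77   →  a_1 = 4
167 = 2·77 + 13   →  a_2 = 2
77 = 5·13 + 12   →  a_3 = 5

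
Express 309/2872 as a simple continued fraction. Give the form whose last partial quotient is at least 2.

[0; 9, 3, 2, 1, 1, 8, 2]

309 = 0·2872 + 309
2872 = 9·309 + 91
309 = 3·91 + 36
91 = 2·36 + 19
36 = 1·19 + 17
19 = 1·17 + 2
17 = 8·2 + 1
2 = 2·1 + 0  (stop)
So 309/2872 = [0; 9, 3, 2, 1, 1, 8, 2].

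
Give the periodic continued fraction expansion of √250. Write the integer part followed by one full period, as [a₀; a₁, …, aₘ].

[15; 1, 4, 3, 3, 4, 1, 30]

a₀ = ⌊√250⌋ = 15.
With m₀=0, d₀=1 and mₖ₊₁ = dₖaₖ − mₖ, dₖ₊₁ = (n − mₖ₊₁²)/dₖ, aₖ₊₁ = ⌊(a₀+mₖ₊₁)/dₖ₊₁⌋:
  k=1: m=15, d=25, a=1
  k=2: m=10, d=6, a=4
  k=3: m=14, d=9, a=3
  k=4: m=13, d=9, a=3
  k=5: m=14, d=6, a=4
  k=6: m=10, d=25, a=1
  k=7: m=15, d=1, a=30
d=1 and a=2a₀=30 at k=7, so the next step gives (m, d) = (15, 25) again — its k=1 value — and the period has length 7.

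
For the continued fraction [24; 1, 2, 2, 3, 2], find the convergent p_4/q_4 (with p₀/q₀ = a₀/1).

593/24

Using pₖ = aₖpₖ₋₁ + pₖ₋₂, qₖ = aₖqₖ₋₁ + qₖ₋₂ (with p₋₁=1, p₋₂=0, q₋₁=0, q₋₂=1):
  k=0: a=24, p=24, q=1
  k=1: a=1, p=25, q=1
  k=2: a=2, p=74, q=3
  k=3: a=2, p=173, q=7
  k=4: a=3, p=593, q=24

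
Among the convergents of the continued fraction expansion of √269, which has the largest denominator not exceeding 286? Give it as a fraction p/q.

2657/162

√269 = [16; 2, 2, 32, …] (period length 3).
Convergents:
  p_0/q_0 = 16/1
  p_1/q_1 = 33/2
  p_2/q_2 = 82/5
  p_3/q_3 = 2657/162
  p_4/q_4 = 5396/329
q_3 = 162 ≤ 286 < 329 = q_4, so the answer is 2657/162.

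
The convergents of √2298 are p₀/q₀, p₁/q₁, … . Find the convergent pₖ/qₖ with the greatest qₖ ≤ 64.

767/16

√2298 = [47; 1, 14, 1, 94, …] (period length 4).
Convergents:
  p_0/q_0 = 47/1
  p_1/q_1 = 48/1
  p_2/q_2 = 719/15
  p_3/q_3 = 767/16
  p_4/q_4 = 72817/1519
q_3 = 16 ≤ 64 < 1519 = q_4, so the answer is 767/16.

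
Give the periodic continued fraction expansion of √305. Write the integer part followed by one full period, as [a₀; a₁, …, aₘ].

[17; 2, 6, 2, 34]

a₀ = ⌊√305⌋ = 17.
With m₀=0, d₀=1 and mₖ₊₁ = dₖaₖ − mₖ, dₖ₊₁ = (n − mₖ₊₁²)/dₖ, aₖ₊₁ = ⌊(a₀+mₖ₊₁)/dₖ₊₁⌋:
  k=1: m=17, d=16, a=2
  k=2: m=15, d=5, a=6
  k=3: m=15, d=16, a=2
  k=4: m=17, d=1, a=34
d=1 and a=2a₀=34 at k=4, so the next step gives (m, d) = (17, 16) again — its k=1 value — and the period has length 4.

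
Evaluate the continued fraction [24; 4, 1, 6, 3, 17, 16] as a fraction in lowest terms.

720238/29755

Using pₖ = aₖpₖ₋₁ + pₖ₋₂ and qₖ = aₖqₖ₋₁ + qₖ₋₂:
  k=0: a=24, p=24, q=1
  k=1: a=4, p=97, q=4
  k=2: a=1, p=121, q=5
  k=3: a=6, p=823, q=34
  k=4: a=3, p=2590, q=107
  k=5: a=17, p=44853, q=1853
  k=6: a=16, p=720238, q=29755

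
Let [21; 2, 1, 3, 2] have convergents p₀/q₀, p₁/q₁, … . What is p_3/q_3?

Using pₖ = aₖpₖ₋₁ + pₖ₋₂, qₖ = aₖqₖ₋₁ + qₖ₋₂ (with p₋₁=1, p₋₂=0, q₋₁=0, q₋₂=1):
  k=0: a=21, p=21, q=1
  k=1: a=2, p=43, q=2
  k=2: a=1, p=64, q=3
  k=3: a=3, p=235, q=11

235/11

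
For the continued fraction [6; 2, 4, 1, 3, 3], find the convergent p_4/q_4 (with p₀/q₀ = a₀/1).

271/42

Using pₖ = aₖpₖ₋₁ + pₖ₋₂, qₖ = aₖqₖ₋₁ + qₖ₋₂ (with p₋₁=1, p₋₂=0, q₋₁=0, q₋₂=1):
  k=0: a=6, p=6, q=1
  k=1: a=2, p=13, q=2
  k=2: a=4, p=58, q=9
  k=3: a=1, p=71, q=11
  k=4: a=3, p=271, q=42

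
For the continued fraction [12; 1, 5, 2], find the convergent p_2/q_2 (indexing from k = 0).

77/6

Using pₖ = aₖpₖ₋₁ + pₖ₋₂, qₖ = aₖqₖ₋₁ + qₖ₋₂ (with p₋₁=1, p₋₂=0, q₋₁=0, q₋₂=1):
  k=0: a=12, p=12, q=1
  k=1: a=1, p=13, q=1
  k=2: a=5, p=77, q=6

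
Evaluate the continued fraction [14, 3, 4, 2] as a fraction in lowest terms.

Fold from the inside: start with 2/1.
  4 + 1/2 = 9/2
  3 + 2/9 = 29/9
  14 + 9/29 = 415/29

415/29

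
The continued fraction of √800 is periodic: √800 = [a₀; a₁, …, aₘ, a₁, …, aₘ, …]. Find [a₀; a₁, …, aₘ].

a₀ = ⌊√800⌋ = 28.
With m₀=0, d₀=1 and mₖ₊₁ = dₖaₖ − mₖ, dₖ₊₁ = (n − mₖ₊₁²)/dₖ, aₖ₊₁ = ⌊(a₀+mₖ₊₁)/dₖ₊₁⌋:
  k=1: m=28, d=16, a=3
  k=2: m=20, d=25, a=1
  k=3: m=5, d=31, a=1
  k=4: m=26, d=4, a=13
  k=5: m=26, d=31, a=1
  k=6: m=5, d=25, a=1
  k=7: m=20, d=16, a=3
  k=8: m=28, d=1, a=56
d=1 and a=2a₀=56 at k=8, so the next step gives (m, d) = (28, 16) again — its k=1 value — and the period has length 8.

[28; 3, 1, 1, 13, 1, 1, 3, 56]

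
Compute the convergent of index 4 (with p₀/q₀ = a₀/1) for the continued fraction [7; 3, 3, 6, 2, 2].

993/136

Using pₖ = aₖpₖ₋₁ + pₖ₋₂, qₖ = aₖqₖ₋₁ + qₖ₋₂ (with p₋₁=1, p₋₂=0, q₋₁=0, q₋₂=1):
  k=0: a=7, p=7, q=1
  k=1: a=3, p=22, q=3
  k=2: a=3, p=73, q=10
  k=3: a=6, p=460, q=63
  k=4: a=2, p=993, q=136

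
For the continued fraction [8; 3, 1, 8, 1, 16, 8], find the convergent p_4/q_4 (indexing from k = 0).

Using pₖ = aₖpₖ₋₁ + pₖ₋₂, qₖ = aₖqₖ₋₁ + qₖ₋₂ (with p₋₁=1, p₋₂=0, q₋₁=0, q₋₂=1):
  k=0: a=8, p=8, q=1
  k=1: a=3, p=25, q=3
  k=2: a=1, p=33, q=4
  k=3: a=8, p=289, q=35
  k=4: a=1, p=322, q=39

322/39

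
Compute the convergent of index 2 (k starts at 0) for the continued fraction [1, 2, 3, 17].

Using pₖ = aₖpₖ₋₁ + pₖ₋₂, qₖ = aₖqₖ₋₁ + qₖ₋₂ (with p₋₁=1, p₋₂=0, q₋₁=0, q₋₂=1):
  k=0: a=1, p=1, q=1
  k=1: a=2, p=3, q=2
  k=2: a=3, p=10, q=7

10/7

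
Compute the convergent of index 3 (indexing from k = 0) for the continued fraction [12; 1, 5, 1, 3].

90/7

Using pₖ = aₖpₖ₋₁ + pₖ₋₂, qₖ = aₖqₖ₋₁ + qₖ₋₂ (with p₋₁=1, p₋₂=0, q₋₁=0, q₋₂=1):
  k=0: a=12, p=12, q=1
  k=1: a=1, p=13, q=1
  k=2: a=5, p=77, q=6
  k=3: a=1, p=90, q=7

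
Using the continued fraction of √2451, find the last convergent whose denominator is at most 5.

99/2

√2451 = [49; 1, 1, 32, 1, 1, 98, …] (period length 6).
Convergents:
  p_0/q_0 = 49/1
  p_1/q_1 = 50/1
  p_2/q_2 = 99/2
  p_3/q_3 = 3218/65
q_2 = 2 ≤ 5 < 65 = q_3, so the answer is 99/2.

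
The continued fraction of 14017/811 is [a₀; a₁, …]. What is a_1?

3

14017 = 17·811 + 230   →  a_0 = 17
811 = 3·230 + 121   →  a_1 = 3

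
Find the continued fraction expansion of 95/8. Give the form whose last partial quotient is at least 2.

[11; 1, 7]

95 = 11*8 + 7
8 = 1*7 + 1
7 = 7*1 + 0  (stop)
So 95/8 = [11; 1, 7].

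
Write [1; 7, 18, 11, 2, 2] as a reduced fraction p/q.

Fold from the inside: start with 2/1.
  2 + 1/2 = 5/2
  11 + 2/5 = 57/5
  18 + 5/57 = 1031/57
  7 + 57/1031 = 7274/1031
  1 + 1031/7274 = 8305/7274

8305/7274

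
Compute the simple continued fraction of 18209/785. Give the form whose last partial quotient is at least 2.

18209 = 23·785 + 154
785 = 5·154 + 15
154 = 10·15 + 4
15 = 3·4 + 3
4 = 1·3 + 1
3 = 3·1 + 0  (stop)
So 18209/785 = [23; 5, 10, 3, 1, 3].

[23; 5, 10, 3, 1, 3]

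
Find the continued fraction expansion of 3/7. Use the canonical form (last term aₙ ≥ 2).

3 = 0*7 + 3
7 = 2*3 + 1
3 = 3*1 + 0  (stop)
So 3/7 = [0; 2, 3].

[0; 2, 3]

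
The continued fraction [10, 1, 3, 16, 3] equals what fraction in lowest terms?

2140/199

Fold from the inside: start with 3/1.
  16 + 1/3 = 49/3
  3 + 3/49 = 150/49
  1 + 49/150 = 199/150
  10 + 150/199 = 2140/199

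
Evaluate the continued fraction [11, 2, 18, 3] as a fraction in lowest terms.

1298/113

Using pₖ = aₖpₖ₋₁ + pₖ₋₂ and qₖ = aₖqₖ₋₁ + qₖ₋₂:
  k=0: a=11, p=11, q=1
  k=1: a=2, p=23, q=2
  k=2: a=18, p=425, q=37
  k=3: a=3, p=1298, q=113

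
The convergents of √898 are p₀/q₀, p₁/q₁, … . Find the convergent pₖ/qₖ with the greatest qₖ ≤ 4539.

53910/1799

√898 = [29; 1, 28, 1, 58, …] (period length 4).
Convergents:
  p_0/q_0 = 29/1
  p_1/q_1 = 30/1
  p_2/q_2 = 869/29
  p_3/q_3 = 899/30
  p_4/q_4 = 53011/1769
  p_5/q_5 = 53910/1799
  p_6/q_6 = 1562491/52141
q_5 = 1799 ≤ 4539 < 52141 = q_6, so the answer is 53910/1799.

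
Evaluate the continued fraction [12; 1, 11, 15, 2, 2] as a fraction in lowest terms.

12000/929

Using pₖ = aₖpₖ₋₁ + pₖ₋₂ and qₖ = aₖqₖ₋₁ + qₖ₋₂:
  k=0: a=12, p=12, q=1
  k=1: a=1, p=13, q=1
  k=2: a=11, p=155, q=12
  k=3: a=15, p=2338, q=181
  k=4: a=2, p=4831, q=374
  k=5: a=2, p=12000, q=929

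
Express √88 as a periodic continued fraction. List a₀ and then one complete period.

a₀ = ⌊√88⌋ = 9.
With m₀=0, d₀=1 and mₖ₊₁ = dₖaₖ − mₖ, dₖ₊₁ = (n − mₖ₊₁²)/dₖ, aₖ₊₁ = ⌊(a₀+mₖ₊₁)/dₖ₊₁⌋:
  k=1: m=9, d=7, a=2
  k=2: m=5, d=9, a=1
  k=3: m=4, d=8, a=1
  k=4: m=4, d=9, a=1
  k=5: m=5, d=7, a=2
  k=6: m=9, d=1, a=18
d=1 and a=2a₀=18 at k=6, so the next step gives (m, d) = (9, 7) again — its k=1 value — and the period has length 6.

[9; 2, 1, 1, 1, 2, 18]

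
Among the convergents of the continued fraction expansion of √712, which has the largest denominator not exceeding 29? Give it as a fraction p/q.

507/19

√712 = [26; 1, 2, 6, 2, 1, 52, …] (period length 6).
Convergents:
  p_0/q_0 = 26/1
  p_1/q_1 = 27/1
  p_2/q_2 = 80/3
  p_3/q_3 = 507/19
  p_4/q_4 = 1094/41
q_3 = 19 ≤ 29 < 41 = q_4, so the answer is 507/19.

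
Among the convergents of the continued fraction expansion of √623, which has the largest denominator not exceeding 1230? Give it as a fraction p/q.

30551/1224

√623 = [24; 1, 23, 1, 48, …] (period length 4).
Convergents:
  p_0/q_0 = 24/1
  p_1/q_1 = 25/1
  p_2/q_2 = 599/24
  p_3/q_3 = 624/25
  p_4/q_4 = 30551/1224
  p_5/q_5 = 31175/1249
q_4 = 1224 ≤ 1230 < 1249 = q_5, so the answer is 30551/1224.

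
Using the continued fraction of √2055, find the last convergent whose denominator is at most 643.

√2055 = [45; 3, 90, …] (period length 2).
Convergents:
  p_0/q_0 = 45/1
  p_1/q_1 = 136/3
  p_2/q_2 = 12285/271
  p_3/q_3 = 36991/816
q_2 = 271 ≤ 643 < 816 = q_3, so the answer is 12285/271.

12285/271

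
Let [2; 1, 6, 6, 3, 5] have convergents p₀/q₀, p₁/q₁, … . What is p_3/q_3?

123/43

Using pₖ = aₖpₖ₋₁ + pₖ₋₂, qₖ = aₖqₖ₋₁ + qₖ₋₂ (with p₋₁=1, p₋₂=0, q₋₁=0, q₋₂=1):
  k=0: a=2, p=2, q=1
  k=1: a=1, p=3, q=1
  k=2: a=6, p=20, q=7
  k=3: a=6, p=123, q=43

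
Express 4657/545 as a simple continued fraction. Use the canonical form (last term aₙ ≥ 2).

4657 = 8×545 + 297
545 = 1×297 + 248
297 = 1×248 + 49
248 = 5×49 + 3
49 = 16×3 + 1
3 = 3×1 + 0  (stop)
So 4657/545 = [8; 1, 1, 5, 16, 3].

[8; 1, 1, 5, 16, 3]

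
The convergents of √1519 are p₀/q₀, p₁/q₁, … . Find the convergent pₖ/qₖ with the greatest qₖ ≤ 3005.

117001/3002

√1519 = [38; 1, 37, 1, 76, …] (period length 4).
Convergents:
  p_0/q_0 = 38/1
  p_1/q_1 = 39/1
  p_2/q_2 = 1481/38
  p_3/q_3 = 1520/39
  p_4/q_4 = 117001/3002
  p_5/q_5 = 118521/3041
q_4 = 3002 ≤ 3005 < 3041 = q_5, so the answer is 117001/3002.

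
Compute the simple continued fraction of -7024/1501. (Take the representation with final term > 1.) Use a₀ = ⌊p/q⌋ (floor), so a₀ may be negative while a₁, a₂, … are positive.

-7024 = -5·1501 + 481
1501 = 3·481 + 58
481 = 8·58 + 17
58 = 3·17 + 7
17 = 2·7 + 3
7 = 2·3 + 1
3 = 3·1 + 0  (stop)
So -7024/1501 = [-5; 3, 8, 3, 2, 2, 3].

[-5; 3, 8, 3, 2, 2, 3]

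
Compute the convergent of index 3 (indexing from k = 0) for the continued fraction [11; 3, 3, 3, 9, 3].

373/33

Using pₖ = aₖpₖ₋₁ + pₖ₋₂, qₖ = aₖqₖ₋₁ + qₖ₋₂ (with p₋₁=1, p₋₂=0, q₋₁=0, q₋₂=1):
  k=0: a=11, p=11, q=1
  k=1: a=3, p=34, q=3
  k=2: a=3, p=113, q=10
  k=3: a=3, p=373, q=33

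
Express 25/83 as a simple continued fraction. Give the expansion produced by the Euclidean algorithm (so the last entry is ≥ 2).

[0; 3, 3, 8]

25 = 0×83 + 25
83 = 3×25 + 8
25 = 3×8 + 1
8 = 8×1 + 0  (stop)
So 25/83 = [0; 3, 3, 8].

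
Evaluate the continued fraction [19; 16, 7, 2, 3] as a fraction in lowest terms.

Using pₖ = aₖpₖ₋₁ + pₖ₋₂ and qₖ = aₖqₖ₋₁ + qₖ₋₂:
  k=0: a=19, p=19, q=1
  k=1: a=16, p=305, q=16
  k=2: a=7, p=2154, q=113
  k=3: a=2, p=4613, q=242
  k=4: a=3, p=15993, q=839

15993/839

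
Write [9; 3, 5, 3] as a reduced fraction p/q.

Fold from the inside: start with 3/1.
  5 + 1/3 = 16/3
  3 + 3/16 = 51/16
  9 + 16/51 = 475/51

475/51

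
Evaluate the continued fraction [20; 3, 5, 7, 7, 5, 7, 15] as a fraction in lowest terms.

9336581/459635

Using pₖ = aₖpₖ₋₁ + pₖ₋₂ and qₖ = aₖqₖ₋₁ + qₖ₋₂:
  k=0: a=20, p=20, q=1
  k=1: a=3, p=61, q=3
  k=2: a=5, p=325, q=16
  k=3: a=7, p=2336, q=115
  k=4: a=7, p=16677, q=821
  k=5: a=5, p=85721, q=4220
  k=6: a=7, p=616724, q=30361
  k=7: a=15, p=9336581, q=459635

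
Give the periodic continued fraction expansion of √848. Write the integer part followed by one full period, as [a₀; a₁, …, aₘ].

[29; 8, 3, 3, 3, 8, 58]

a₀ = ⌊√848⌋ = 29.
With m₀=0, d₀=1 and mₖ₊₁ = dₖaₖ − mₖ, dₖ₊₁ = (n − mₖ₊₁²)/dₖ, aₖ₊₁ = ⌊(a₀+mₖ₊₁)/dₖ₊₁⌋:
  k=1: m=29, d=7, a=8
  k=2: m=27, d=17, a=3
  k=3: m=24, d=16, a=3
  k=4: m=24, d=17, a=3
  k=5: m=27, d=7, a=8
  k=6: m=29, d=1, a=58
d=1 and a=2a₀=58 at k=6, so the next step gives (m, d) = (29, 7) again — its k=1 value — and the period has length 6.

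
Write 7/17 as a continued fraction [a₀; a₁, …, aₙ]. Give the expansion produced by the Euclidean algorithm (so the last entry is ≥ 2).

7 = 0·17 + 7
17 = 2·7 + 3
7 = 2·3 + 1
3 = 3·1 + 0  (stop)
So 7/17 = [0; 2, 2, 3].

[0; 2, 2, 3]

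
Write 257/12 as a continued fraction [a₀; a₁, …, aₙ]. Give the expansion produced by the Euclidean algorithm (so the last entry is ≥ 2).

[21; 2, 2, 2]

257 = 21×12 + 5
12 = 2×5 + 2
5 = 2×2 + 1
2 = 2×1 + 0  (stop)
So 257/12 = [21; 2, 2, 2].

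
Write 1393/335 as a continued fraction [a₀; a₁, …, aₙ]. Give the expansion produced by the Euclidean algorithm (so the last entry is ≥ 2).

1393 = 4×335 + 53
335 = 6×53 + 17
53 = 3×17 + 2
17 = 8×2 + 1
2 = 2×1 + 0  (stop)
So 1393/335 = [4; 6, 3, 8, 2].

[4; 6, 3, 8, 2]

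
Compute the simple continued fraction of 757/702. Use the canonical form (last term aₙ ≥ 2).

757 = 1×702 + 55
702 = 12×55 + 42
55 = 1×42 + 13
42 = 3×13 + 3
13 = 4×3 + 1
3 = 3×1 + 0  (stop)
So 757/702 = [1; 12, 1, 3, 4, 3].

[1; 12, 1, 3, 4, 3]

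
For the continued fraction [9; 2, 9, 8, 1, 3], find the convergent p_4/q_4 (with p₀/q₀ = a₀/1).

1639/173

Using pₖ = aₖpₖ₋₁ + pₖ₋₂, qₖ = aₖqₖ₋₁ + qₖ₋₂ (with p₋₁=1, p₋₂=0, q₋₁=0, q₋₂=1):
  k=0: a=9, p=9, q=1
  k=1: a=2, p=19, q=2
  k=2: a=9, p=180, q=19
  k=3: a=8, p=1459, q=154
  k=4: a=1, p=1639, q=173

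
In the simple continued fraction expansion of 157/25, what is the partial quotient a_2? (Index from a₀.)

1

157 = 6·25 + 7   →  a_0 = 6
25 = 3·7 + 4   →  a_1 = 3
7 = 1·4 + 3   →  a_2 = 1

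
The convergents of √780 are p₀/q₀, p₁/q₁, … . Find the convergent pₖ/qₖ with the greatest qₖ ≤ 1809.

21868/783

√780 = [27; 1, 12, 1, 54, …] (period length 4).
Convergents:
  p_0/q_0 = 27/1
  p_1/q_1 = 28/1
  p_2/q_2 = 363/13
  p_3/q_3 = 391/14
  p_4/q_4 = 21477/769
  p_5/q_5 = 21868/783
  p_6/q_6 = 283893/10165
q_5 = 783 ≤ 1809 < 10165 = q_6, so the answer is 21868/783.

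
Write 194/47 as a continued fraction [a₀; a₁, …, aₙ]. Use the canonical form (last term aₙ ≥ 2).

[4; 7, 1, 5]

194 = 4×47 + 6
47 = 7×6 + 5
6 = 1×5 + 1
5 = 5×1 + 0  (stop)
So 194/47 = [4; 7, 1, 5].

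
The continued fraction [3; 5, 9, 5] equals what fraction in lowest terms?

751/235

Fold from the inside: start with 5/1.
  9 + 1/5 = 46/5
  5 + 5/46 = 235/46
  3 + 46/235 = 751/235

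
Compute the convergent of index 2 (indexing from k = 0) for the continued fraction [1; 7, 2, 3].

Using pₖ = aₖpₖ₋₁ + pₖ₋₂, qₖ = aₖqₖ₋₁ + qₖ₋₂ (with p₋₁=1, p₋₂=0, q₋₁=0, q₋₂=1):
  k=0: a=1, p=1, q=1
  k=1: a=7, p=8, q=7
  k=2: a=2, p=17, q=15

17/15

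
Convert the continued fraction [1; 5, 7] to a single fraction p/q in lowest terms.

43/36

Using pₖ = aₖpₖ₋₁ + pₖ₋₂ and qₖ = aₖqₖ₋₁ + qₖ₋₂:
  k=0: a=1, p=1, q=1
  k=1: a=5, p=6, q=5
  k=2: a=7, p=43, q=36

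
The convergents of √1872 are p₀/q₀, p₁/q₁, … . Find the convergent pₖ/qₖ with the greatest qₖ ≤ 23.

√1872 = [43; 3, 1, 3, 86, …] (period length 4).
Convergents:
  p_0/q_0 = 43/1
  p_1/q_1 = 130/3
  p_2/q_2 = 173/4
  p_3/q_3 = 649/15
  p_4/q_4 = 55987/1294
q_3 = 15 ≤ 23 < 1294 = q_4, so the answer is 649/15.

649/15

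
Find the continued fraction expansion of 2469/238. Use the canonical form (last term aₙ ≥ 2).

[10; 2, 1, 2, 14, 2]

2469 = 10×238 + 89
238 = 2×89 + 60
89 = 1×60 + 29
60 = 2×29 + 2
29 = 14×2 + 1
2 = 2×1 + 0  (stop)
So 2469/238 = [10; 2, 1, 2, 14, 2].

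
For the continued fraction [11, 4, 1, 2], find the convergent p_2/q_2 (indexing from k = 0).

Using pₖ = aₖpₖ₋₁ + pₖ₋₂, qₖ = aₖqₖ₋₁ + qₖ₋₂ (with p₋₁=1, p₋₂=0, q₋₁=0, q₋₂=1):
  k=0: a=11, p=11, q=1
  k=1: a=4, p=45, q=4
  k=2: a=1, p=56, q=5

56/5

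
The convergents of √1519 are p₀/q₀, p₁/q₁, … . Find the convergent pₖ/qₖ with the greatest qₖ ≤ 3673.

118521/3041

√1519 = [38; 1, 37, 1, 76, …] (period length 4).
Convergents:
  p_0/q_0 = 38/1
  p_1/q_1 = 39/1
  p_2/q_2 = 1481/38
  p_3/q_3 = 1520/39
  p_4/q_4 = 117001/3002
  p_5/q_5 = 118521/3041
  p_6/q_6 = 4502278/115519
q_5 = 3041 ≤ 3673 < 115519 = q_6, so the answer is 118521/3041.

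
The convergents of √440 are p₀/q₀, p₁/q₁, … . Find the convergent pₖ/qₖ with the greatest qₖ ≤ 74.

881/42

√440 = [20; 1, 40, …] (period length 2).
Convergents:
  p_0/q_0 = 20/1
  p_1/q_1 = 21/1
  p_2/q_2 = 860/41
  p_3/q_3 = 881/42
  p_4/q_4 = 36100/1721
q_3 = 42 ≤ 74 < 1721 = q_4, so the answer is 881/42.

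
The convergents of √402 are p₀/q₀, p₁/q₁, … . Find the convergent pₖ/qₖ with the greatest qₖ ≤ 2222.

16060/801

√402 = [20; 20, 40, …] (period length 2).
Convergents:
  p_0/q_0 = 20/1
  p_1/q_1 = 401/20
  p_2/q_2 = 16060/801
  p_3/q_3 = 321601/16040
q_2 = 801 ≤ 2222 < 16040 = q_3, so the answer is 16060/801.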